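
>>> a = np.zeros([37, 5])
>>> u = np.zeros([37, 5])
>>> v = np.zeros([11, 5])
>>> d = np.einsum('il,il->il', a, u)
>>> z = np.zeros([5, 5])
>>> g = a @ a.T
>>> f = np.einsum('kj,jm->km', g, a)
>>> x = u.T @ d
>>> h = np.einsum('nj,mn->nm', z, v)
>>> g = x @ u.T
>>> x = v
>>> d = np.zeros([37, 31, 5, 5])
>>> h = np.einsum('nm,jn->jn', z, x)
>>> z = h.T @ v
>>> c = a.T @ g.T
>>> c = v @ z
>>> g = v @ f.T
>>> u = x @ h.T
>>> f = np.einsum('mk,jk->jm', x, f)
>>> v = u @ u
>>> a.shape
(37, 5)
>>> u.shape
(11, 11)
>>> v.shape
(11, 11)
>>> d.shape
(37, 31, 5, 5)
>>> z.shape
(5, 5)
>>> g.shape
(11, 37)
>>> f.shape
(37, 11)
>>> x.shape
(11, 5)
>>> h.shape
(11, 5)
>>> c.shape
(11, 5)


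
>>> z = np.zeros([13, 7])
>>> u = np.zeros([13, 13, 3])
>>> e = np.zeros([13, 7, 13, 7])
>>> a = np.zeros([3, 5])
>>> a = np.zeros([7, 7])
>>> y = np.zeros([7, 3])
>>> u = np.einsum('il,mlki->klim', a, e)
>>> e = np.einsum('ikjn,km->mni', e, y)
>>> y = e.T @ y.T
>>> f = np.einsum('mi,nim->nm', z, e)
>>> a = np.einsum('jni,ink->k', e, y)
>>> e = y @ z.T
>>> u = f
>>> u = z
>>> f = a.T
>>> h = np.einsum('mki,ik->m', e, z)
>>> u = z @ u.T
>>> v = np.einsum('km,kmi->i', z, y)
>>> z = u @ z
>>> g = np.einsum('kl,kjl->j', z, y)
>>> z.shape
(13, 7)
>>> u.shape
(13, 13)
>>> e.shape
(13, 7, 13)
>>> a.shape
(7,)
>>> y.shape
(13, 7, 7)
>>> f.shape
(7,)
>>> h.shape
(13,)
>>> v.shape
(7,)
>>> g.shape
(7,)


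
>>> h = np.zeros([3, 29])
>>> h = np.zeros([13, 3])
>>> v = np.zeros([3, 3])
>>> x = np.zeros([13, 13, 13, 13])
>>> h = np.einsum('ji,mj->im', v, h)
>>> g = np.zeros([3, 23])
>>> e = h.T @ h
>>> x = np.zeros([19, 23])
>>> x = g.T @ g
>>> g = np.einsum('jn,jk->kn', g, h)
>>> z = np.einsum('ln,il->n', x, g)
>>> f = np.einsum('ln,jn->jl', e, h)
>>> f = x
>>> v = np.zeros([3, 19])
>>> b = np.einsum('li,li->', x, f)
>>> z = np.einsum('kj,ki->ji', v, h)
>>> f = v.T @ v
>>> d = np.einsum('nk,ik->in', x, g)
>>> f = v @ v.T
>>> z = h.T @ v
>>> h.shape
(3, 13)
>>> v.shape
(3, 19)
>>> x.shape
(23, 23)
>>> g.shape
(13, 23)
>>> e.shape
(13, 13)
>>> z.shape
(13, 19)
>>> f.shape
(3, 3)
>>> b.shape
()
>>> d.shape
(13, 23)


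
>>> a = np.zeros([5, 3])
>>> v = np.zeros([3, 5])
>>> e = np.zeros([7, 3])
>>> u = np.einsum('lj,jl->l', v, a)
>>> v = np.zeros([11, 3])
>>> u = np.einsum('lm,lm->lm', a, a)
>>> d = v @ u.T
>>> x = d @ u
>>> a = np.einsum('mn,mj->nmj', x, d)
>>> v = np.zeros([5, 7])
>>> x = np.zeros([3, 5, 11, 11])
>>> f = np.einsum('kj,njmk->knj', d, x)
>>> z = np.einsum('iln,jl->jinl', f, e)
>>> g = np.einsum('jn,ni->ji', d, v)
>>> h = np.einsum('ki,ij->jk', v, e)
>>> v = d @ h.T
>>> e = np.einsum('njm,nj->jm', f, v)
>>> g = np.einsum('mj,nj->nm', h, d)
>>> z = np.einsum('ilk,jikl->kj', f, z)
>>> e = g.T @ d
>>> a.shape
(3, 11, 5)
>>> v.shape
(11, 3)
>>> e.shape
(3, 5)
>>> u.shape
(5, 3)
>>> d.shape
(11, 5)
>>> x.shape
(3, 5, 11, 11)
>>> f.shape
(11, 3, 5)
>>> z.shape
(5, 7)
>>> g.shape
(11, 3)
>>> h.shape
(3, 5)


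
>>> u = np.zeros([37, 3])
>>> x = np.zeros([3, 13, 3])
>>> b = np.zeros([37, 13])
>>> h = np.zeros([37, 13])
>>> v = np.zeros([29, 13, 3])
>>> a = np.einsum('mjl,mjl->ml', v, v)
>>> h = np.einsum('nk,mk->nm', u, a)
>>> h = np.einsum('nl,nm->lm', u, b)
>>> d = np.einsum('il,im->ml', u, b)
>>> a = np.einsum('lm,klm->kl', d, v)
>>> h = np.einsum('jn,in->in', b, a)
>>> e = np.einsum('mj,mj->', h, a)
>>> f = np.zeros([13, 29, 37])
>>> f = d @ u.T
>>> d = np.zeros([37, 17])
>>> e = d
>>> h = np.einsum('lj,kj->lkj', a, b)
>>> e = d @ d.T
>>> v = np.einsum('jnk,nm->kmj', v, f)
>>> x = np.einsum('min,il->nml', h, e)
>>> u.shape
(37, 3)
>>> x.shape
(13, 29, 37)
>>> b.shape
(37, 13)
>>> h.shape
(29, 37, 13)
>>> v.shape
(3, 37, 29)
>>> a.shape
(29, 13)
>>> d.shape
(37, 17)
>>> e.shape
(37, 37)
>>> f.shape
(13, 37)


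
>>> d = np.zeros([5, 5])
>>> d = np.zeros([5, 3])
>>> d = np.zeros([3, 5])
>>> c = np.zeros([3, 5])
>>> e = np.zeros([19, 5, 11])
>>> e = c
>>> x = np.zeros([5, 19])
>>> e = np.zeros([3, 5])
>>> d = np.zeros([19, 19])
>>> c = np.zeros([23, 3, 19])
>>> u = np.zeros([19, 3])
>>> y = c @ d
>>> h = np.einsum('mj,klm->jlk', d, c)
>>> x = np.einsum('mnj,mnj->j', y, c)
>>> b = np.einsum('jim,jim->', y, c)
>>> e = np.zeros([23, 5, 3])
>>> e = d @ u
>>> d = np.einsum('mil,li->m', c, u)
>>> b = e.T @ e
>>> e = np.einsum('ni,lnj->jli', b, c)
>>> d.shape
(23,)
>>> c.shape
(23, 3, 19)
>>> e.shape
(19, 23, 3)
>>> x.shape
(19,)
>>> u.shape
(19, 3)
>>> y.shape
(23, 3, 19)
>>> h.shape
(19, 3, 23)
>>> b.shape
(3, 3)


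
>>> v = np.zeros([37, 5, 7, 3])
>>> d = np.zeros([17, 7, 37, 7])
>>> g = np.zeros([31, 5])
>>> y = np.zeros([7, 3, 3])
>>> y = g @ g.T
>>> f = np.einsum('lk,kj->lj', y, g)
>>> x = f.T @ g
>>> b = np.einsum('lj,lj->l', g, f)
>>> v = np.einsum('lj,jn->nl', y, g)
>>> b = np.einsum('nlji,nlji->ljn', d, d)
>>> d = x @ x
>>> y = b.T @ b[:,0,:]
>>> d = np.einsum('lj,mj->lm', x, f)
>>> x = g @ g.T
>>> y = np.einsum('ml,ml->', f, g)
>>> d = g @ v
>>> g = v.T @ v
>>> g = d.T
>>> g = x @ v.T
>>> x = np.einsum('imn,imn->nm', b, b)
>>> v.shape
(5, 31)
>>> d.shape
(31, 31)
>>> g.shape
(31, 5)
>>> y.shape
()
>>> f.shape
(31, 5)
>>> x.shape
(17, 37)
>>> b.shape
(7, 37, 17)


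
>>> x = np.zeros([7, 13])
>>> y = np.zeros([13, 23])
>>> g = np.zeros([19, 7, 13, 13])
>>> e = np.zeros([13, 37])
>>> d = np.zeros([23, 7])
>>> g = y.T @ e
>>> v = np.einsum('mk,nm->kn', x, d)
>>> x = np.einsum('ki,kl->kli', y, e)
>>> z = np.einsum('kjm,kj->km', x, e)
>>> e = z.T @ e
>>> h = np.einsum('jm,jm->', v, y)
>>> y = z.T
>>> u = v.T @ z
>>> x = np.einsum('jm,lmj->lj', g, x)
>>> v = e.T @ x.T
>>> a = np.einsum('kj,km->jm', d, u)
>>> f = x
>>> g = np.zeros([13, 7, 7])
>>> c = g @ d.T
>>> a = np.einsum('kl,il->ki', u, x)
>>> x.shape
(13, 23)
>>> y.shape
(23, 13)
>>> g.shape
(13, 7, 7)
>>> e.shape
(23, 37)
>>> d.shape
(23, 7)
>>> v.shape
(37, 13)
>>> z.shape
(13, 23)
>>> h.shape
()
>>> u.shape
(23, 23)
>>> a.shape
(23, 13)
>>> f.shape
(13, 23)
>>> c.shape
(13, 7, 23)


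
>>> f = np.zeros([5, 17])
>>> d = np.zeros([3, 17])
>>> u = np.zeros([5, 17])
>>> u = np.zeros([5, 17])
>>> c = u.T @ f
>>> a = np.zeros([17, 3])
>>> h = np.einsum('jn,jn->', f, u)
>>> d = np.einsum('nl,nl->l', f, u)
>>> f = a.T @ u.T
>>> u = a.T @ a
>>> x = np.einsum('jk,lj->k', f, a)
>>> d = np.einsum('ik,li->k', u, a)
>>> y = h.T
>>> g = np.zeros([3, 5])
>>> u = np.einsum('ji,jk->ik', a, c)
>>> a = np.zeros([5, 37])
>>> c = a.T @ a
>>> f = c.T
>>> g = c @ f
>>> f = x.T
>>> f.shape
(5,)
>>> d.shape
(3,)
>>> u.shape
(3, 17)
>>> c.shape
(37, 37)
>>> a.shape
(5, 37)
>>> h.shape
()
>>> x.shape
(5,)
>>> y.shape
()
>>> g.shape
(37, 37)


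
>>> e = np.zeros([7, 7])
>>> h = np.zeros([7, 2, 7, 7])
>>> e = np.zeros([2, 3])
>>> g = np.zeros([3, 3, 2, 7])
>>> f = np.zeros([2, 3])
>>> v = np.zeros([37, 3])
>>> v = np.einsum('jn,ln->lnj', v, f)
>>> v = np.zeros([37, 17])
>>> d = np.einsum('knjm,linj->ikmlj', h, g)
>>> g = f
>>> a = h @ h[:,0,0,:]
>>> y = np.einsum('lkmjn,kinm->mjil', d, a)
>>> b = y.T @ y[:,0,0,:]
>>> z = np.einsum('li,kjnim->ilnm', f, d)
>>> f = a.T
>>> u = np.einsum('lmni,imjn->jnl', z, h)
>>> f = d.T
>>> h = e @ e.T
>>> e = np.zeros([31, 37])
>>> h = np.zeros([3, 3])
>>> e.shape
(31, 37)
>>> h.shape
(3, 3)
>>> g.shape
(2, 3)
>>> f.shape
(7, 3, 7, 7, 3)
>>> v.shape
(37, 17)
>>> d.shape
(3, 7, 7, 3, 7)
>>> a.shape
(7, 2, 7, 7)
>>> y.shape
(7, 3, 2, 3)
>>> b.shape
(3, 2, 3, 3)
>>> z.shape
(3, 2, 7, 7)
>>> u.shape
(7, 7, 3)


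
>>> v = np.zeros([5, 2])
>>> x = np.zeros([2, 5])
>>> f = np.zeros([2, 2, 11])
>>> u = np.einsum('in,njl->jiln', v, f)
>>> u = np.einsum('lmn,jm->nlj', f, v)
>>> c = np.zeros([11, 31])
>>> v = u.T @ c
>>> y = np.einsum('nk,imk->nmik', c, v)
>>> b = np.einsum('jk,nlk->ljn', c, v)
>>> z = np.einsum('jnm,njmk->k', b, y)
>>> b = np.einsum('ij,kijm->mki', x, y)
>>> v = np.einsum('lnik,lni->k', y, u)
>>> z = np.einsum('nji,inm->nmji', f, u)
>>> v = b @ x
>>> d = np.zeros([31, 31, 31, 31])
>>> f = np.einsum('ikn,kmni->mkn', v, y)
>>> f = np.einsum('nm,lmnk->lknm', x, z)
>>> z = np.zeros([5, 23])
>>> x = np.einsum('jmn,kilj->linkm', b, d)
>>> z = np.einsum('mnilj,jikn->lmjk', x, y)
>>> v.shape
(31, 11, 5)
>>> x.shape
(31, 31, 2, 31, 11)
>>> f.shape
(2, 11, 2, 5)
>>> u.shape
(11, 2, 5)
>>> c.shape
(11, 31)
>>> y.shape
(11, 2, 5, 31)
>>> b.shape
(31, 11, 2)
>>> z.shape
(31, 31, 11, 5)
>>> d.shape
(31, 31, 31, 31)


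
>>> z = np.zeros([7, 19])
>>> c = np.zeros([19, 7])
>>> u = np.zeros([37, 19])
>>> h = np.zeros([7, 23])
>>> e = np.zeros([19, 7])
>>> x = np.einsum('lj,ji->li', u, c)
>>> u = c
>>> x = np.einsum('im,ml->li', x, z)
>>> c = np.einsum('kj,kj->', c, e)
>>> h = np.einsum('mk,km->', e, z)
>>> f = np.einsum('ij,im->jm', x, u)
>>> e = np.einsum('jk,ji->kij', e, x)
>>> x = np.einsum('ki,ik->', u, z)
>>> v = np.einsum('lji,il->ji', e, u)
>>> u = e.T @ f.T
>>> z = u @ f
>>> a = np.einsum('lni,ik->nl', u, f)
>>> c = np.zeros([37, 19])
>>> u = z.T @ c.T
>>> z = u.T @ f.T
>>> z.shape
(37, 37, 37)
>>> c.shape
(37, 19)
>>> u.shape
(7, 37, 37)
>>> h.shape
()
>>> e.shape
(7, 37, 19)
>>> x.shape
()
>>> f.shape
(37, 7)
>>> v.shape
(37, 19)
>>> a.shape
(37, 19)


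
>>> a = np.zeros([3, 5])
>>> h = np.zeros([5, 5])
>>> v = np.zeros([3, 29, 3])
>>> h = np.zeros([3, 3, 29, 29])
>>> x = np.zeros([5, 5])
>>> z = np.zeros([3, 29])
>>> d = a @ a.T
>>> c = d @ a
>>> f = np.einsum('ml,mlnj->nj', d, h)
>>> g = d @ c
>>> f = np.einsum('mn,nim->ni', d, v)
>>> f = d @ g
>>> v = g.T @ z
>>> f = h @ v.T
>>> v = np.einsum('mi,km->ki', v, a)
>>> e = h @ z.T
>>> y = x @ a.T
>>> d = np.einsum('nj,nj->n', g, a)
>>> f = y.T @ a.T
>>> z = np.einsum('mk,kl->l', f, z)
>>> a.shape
(3, 5)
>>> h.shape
(3, 3, 29, 29)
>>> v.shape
(3, 29)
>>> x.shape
(5, 5)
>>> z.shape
(29,)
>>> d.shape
(3,)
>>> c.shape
(3, 5)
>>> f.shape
(3, 3)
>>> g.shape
(3, 5)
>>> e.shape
(3, 3, 29, 3)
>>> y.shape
(5, 3)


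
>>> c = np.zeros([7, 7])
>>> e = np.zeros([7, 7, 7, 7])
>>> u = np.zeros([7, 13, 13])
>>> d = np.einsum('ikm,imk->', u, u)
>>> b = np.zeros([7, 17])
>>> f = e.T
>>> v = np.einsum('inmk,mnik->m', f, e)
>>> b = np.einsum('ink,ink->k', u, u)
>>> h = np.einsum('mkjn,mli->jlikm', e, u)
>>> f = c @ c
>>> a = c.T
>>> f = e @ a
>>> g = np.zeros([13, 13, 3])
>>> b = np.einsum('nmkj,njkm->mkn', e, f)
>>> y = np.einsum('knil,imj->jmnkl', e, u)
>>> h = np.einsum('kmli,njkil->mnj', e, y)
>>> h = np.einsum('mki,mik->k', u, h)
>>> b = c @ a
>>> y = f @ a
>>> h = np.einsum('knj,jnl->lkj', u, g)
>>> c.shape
(7, 7)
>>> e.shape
(7, 7, 7, 7)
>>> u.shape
(7, 13, 13)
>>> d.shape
()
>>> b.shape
(7, 7)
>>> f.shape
(7, 7, 7, 7)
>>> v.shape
(7,)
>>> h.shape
(3, 7, 13)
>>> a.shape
(7, 7)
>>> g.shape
(13, 13, 3)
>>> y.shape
(7, 7, 7, 7)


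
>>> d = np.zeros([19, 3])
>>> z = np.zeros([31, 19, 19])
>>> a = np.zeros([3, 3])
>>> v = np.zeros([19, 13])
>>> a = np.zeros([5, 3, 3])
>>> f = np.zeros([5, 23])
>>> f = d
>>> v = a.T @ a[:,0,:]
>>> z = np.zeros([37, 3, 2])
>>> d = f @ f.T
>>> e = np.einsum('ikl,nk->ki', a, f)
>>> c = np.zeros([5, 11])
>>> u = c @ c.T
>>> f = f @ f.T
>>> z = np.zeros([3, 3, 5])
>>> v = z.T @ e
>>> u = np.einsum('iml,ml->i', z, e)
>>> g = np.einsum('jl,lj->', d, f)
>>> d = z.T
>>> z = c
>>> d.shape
(5, 3, 3)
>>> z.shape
(5, 11)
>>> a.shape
(5, 3, 3)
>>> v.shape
(5, 3, 5)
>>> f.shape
(19, 19)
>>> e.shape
(3, 5)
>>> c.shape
(5, 11)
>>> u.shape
(3,)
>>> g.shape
()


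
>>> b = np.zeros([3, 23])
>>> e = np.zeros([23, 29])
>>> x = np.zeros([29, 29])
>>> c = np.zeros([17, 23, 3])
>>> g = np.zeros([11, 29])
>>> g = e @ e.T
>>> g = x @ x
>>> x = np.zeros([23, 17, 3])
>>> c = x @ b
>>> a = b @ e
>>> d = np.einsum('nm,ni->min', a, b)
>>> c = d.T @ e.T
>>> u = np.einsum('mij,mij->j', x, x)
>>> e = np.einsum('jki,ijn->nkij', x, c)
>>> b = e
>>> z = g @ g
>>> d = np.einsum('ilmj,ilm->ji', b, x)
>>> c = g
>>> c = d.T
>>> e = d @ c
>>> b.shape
(23, 17, 3, 23)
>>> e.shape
(23, 23)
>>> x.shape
(23, 17, 3)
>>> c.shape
(23, 23)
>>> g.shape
(29, 29)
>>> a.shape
(3, 29)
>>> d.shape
(23, 23)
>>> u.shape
(3,)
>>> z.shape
(29, 29)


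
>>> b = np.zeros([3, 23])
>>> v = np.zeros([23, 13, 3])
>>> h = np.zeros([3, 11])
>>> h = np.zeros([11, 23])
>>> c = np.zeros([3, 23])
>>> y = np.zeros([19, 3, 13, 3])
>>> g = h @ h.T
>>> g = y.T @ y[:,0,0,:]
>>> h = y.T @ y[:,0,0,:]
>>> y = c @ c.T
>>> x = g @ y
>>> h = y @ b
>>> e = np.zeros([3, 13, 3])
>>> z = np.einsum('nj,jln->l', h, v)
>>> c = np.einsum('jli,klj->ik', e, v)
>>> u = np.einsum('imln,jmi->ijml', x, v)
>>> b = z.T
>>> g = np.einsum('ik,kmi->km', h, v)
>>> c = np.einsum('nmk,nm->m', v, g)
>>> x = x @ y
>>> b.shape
(13,)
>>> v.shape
(23, 13, 3)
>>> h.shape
(3, 23)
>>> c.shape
(13,)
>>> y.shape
(3, 3)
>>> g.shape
(23, 13)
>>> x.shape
(3, 13, 3, 3)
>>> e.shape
(3, 13, 3)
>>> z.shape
(13,)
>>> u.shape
(3, 23, 13, 3)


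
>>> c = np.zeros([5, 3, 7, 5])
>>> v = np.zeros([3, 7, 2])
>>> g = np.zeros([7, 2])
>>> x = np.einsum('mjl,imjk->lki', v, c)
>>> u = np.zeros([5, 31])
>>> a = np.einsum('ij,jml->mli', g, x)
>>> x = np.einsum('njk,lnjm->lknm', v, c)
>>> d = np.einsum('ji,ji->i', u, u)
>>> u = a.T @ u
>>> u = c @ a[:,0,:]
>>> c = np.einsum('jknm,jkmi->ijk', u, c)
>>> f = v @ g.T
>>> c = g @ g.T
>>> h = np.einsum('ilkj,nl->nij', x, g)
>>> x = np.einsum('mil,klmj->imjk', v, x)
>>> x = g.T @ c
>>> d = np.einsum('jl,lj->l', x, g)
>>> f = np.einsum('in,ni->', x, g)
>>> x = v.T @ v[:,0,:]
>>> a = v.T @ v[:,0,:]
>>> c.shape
(7, 7)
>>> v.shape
(3, 7, 2)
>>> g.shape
(7, 2)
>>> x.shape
(2, 7, 2)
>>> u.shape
(5, 3, 7, 7)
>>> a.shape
(2, 7, 2)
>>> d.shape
(7,)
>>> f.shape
()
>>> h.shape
(7, 5, 5)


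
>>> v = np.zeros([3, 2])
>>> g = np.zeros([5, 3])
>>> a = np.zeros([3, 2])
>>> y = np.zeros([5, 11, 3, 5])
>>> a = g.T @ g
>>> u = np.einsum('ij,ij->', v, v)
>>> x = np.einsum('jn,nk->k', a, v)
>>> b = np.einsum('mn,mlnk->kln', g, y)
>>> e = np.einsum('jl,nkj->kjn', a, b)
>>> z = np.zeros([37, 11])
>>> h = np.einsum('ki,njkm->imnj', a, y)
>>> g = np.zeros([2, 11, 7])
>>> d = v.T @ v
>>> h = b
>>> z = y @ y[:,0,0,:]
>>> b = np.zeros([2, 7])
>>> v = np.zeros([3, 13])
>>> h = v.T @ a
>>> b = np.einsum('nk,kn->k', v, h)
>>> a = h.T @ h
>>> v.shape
(3, 13)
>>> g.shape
(2, 11, 7)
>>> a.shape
(3, 3)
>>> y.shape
(5, 11, 3, 5)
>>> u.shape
()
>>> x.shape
(2,)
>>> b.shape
(13,)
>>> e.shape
(11, 3, 5)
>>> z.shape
(5, 11, 3, 5)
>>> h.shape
(13, 3)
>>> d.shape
(2, 2)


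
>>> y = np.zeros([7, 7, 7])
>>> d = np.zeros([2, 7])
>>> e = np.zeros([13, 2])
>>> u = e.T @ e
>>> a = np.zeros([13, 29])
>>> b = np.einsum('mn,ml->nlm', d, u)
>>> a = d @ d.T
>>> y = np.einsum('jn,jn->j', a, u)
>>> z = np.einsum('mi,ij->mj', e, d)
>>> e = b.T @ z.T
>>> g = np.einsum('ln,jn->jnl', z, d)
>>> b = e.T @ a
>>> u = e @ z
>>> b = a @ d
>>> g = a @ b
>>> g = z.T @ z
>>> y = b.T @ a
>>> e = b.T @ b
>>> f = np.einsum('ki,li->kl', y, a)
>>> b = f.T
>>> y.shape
(7, 2)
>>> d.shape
(2, 7)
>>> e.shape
(7, 7)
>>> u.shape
(2, 2, 7)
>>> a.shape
(2, 2)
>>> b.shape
(2, 7)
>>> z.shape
(13, 7)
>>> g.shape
(7, 7)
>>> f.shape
(7, 2)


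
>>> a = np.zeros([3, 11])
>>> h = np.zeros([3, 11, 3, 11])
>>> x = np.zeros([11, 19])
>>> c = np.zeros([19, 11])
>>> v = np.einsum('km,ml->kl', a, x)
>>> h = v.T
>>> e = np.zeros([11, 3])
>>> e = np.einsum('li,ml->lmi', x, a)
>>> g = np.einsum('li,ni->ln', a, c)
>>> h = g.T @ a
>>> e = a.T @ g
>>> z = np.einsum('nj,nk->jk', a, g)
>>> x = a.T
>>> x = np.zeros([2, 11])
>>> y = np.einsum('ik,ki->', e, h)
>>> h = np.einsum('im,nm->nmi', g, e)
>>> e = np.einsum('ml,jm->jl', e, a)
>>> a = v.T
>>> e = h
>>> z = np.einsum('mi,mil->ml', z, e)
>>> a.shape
(19, 3)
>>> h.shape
(11, 19, 3)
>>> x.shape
(2, 11)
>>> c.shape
(19, 11)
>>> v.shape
(3, 19)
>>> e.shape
(11, 19, 3)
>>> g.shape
(3, 19)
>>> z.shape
(11, 3)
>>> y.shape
()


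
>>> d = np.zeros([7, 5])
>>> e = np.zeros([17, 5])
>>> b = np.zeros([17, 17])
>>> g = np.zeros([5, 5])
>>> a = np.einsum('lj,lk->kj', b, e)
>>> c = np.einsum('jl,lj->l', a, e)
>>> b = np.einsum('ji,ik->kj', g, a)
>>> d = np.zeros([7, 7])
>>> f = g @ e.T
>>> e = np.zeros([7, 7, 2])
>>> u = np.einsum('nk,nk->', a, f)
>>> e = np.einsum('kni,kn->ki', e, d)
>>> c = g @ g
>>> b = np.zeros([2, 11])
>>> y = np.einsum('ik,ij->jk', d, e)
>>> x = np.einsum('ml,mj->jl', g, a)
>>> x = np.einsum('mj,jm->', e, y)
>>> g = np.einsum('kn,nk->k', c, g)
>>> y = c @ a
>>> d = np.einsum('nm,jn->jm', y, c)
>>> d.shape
(5, 17)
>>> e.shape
(7, 2)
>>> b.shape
(2, 11)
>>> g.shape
(5,)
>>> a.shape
(5, 17)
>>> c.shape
(5, 5)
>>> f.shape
(5, 17)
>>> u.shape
()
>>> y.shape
(5, 17)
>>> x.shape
()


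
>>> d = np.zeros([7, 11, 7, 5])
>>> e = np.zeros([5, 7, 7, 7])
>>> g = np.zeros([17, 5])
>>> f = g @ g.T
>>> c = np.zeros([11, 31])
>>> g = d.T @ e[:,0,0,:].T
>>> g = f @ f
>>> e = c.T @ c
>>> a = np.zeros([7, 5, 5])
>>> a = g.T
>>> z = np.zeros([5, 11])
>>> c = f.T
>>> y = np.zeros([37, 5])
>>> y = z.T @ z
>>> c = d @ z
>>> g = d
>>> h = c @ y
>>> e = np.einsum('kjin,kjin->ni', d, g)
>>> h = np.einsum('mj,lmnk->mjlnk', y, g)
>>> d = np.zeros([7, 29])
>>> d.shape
(7, 29)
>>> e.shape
(5, 7)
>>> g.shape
(7, 11, 7, 5)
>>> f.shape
(17, 17)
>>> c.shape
(7, 11, 7, 11)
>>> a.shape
(17, 17)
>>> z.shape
(5, 11)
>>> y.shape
(11, 11)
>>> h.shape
(11, 11, 7, 7, 5)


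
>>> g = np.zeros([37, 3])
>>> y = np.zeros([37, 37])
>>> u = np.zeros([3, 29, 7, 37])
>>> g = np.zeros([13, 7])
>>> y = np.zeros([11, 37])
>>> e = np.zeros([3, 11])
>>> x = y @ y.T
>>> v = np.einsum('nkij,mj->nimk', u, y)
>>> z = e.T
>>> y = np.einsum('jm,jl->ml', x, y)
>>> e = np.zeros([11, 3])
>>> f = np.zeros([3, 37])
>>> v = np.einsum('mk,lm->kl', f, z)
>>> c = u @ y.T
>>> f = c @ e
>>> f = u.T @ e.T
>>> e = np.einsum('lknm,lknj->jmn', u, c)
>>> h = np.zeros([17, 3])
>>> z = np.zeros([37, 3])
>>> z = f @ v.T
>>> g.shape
(13, 7)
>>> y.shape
(11, 37)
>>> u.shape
(3, 29, 7, 37)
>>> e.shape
(11, 37, 7)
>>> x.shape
(11, 11)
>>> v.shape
(37, 11)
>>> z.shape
(37, 7, 29, 37)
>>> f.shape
(37, 7, 29, 11)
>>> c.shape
(3, 29, 7, 11)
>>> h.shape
(17, 3)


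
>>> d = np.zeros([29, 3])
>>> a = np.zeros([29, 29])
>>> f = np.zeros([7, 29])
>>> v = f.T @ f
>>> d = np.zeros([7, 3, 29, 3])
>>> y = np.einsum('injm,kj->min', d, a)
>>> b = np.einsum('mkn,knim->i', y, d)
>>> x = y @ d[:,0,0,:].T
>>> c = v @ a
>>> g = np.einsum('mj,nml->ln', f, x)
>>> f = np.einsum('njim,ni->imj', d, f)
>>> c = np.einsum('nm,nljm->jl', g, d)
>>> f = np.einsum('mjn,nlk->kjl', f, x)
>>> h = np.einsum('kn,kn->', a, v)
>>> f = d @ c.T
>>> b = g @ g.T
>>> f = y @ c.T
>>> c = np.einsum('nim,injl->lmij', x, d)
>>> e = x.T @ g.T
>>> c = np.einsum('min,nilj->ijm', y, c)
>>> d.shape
(7, 3, 29, 3)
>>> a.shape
(29, 29)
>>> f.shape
(3, 7, 29)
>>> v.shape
(29, 29)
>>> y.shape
(3, 7, 3)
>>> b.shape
(7, 7)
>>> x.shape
(3, 7, 7)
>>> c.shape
(7, 29, 3)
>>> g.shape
(7, 3)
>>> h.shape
()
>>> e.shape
(7, 7, 7)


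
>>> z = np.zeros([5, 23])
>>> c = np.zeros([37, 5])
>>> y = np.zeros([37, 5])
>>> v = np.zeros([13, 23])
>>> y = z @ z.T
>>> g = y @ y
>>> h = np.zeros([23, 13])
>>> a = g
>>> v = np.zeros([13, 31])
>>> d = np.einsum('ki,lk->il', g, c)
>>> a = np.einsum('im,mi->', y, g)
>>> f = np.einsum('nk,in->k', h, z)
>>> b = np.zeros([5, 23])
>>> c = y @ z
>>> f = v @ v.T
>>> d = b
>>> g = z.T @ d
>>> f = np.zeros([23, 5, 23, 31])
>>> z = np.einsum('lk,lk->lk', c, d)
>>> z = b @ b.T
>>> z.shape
(5, 5)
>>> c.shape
(5, 23)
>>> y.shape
(5, 5)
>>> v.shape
(13, 31)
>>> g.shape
(23, 23)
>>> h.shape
(23, 13)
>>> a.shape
()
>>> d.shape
(5, 23)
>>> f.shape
(23, 5, 23, 31)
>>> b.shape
(5, 23)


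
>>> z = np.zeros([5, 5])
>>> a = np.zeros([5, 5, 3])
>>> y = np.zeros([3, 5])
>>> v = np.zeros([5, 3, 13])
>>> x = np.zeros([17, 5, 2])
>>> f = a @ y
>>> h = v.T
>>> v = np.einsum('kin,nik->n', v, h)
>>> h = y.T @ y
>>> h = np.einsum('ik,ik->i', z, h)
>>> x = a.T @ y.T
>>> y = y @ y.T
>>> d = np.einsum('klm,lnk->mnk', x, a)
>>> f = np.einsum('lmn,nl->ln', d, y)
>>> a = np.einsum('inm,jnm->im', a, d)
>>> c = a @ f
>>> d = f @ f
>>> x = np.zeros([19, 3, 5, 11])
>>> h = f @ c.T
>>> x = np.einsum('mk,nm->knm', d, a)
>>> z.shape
(5, 5)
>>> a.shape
(5, 3)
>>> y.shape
(3, 3)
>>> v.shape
(13,)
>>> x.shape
(3, 5, 3)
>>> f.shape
(3, 3)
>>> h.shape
(3, 5)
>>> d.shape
(3, 3)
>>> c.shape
(5, 3)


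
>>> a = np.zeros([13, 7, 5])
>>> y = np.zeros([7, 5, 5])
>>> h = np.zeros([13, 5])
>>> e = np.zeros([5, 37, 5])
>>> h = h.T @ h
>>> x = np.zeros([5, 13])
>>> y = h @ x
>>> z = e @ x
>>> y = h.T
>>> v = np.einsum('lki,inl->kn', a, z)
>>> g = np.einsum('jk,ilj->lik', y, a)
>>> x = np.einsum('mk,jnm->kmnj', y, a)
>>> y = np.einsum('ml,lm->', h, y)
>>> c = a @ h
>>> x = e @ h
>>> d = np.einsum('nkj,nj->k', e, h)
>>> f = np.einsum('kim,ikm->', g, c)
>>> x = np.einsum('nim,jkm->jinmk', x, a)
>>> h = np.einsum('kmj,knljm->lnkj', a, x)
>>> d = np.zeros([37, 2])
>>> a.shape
(13, 7, 5)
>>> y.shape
()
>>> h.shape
(5, 37, 13, 5)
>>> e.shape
(5, 37, 5)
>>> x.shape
(13, 37, 5, 5, 7)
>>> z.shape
(5, 37, 13)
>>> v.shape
(7, 37)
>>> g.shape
(7, 13, 5)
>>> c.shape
(13, 7, 5)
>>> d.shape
(37, 2)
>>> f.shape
()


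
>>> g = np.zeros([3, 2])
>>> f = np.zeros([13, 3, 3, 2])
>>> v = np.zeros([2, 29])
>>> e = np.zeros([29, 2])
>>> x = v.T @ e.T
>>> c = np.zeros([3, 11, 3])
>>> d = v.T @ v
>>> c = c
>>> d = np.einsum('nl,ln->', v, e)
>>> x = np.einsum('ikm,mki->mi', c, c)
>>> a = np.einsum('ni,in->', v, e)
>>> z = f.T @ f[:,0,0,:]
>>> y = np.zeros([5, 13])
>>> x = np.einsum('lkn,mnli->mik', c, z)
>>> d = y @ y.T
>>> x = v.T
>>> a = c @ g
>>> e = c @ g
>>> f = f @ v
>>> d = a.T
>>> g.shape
(3, 2)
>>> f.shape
(13, 3, 3, 29)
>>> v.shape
(2, 29)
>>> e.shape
(3, 11, 2)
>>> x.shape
(29, 2)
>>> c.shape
(3, 11, 3)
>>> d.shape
(2, 11, 3)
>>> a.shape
(3, 11, 2)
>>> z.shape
(2, 3, 3, 2)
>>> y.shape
(5, 13)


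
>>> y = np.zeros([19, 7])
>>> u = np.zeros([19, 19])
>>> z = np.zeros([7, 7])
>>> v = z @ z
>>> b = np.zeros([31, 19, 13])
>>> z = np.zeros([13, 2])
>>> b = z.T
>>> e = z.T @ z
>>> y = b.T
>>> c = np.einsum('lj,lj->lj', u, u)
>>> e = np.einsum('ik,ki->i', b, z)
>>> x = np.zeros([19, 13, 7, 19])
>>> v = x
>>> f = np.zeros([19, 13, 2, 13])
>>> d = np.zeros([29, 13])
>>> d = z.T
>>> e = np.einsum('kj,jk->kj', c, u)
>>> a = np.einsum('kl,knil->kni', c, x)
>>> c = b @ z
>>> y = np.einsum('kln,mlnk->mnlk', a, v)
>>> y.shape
(19, 7, 13, 19)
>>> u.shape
(19, 19)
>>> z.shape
(13, 2)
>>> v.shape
(19, 13, 7, 19)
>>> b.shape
(2, 13)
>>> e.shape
(19, 19)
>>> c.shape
(2, 2)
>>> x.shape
(19, 13, 7, 19)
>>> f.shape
(19, 13, 2, 13)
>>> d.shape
(2, 13)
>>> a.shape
(19, 13, 7)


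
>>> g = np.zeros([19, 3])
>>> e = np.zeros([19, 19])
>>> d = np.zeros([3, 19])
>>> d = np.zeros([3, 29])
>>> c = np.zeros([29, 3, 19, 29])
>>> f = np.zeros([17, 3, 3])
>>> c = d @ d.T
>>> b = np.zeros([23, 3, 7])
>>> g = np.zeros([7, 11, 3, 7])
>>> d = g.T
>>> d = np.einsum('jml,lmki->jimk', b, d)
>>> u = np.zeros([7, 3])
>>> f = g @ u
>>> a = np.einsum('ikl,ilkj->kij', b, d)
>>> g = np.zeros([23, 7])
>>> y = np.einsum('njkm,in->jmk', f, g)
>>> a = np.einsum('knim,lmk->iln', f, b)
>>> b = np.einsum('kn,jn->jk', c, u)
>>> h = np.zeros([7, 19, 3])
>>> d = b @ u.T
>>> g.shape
(23, 7)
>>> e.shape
(19, 19)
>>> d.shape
(7, 7)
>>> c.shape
(3, 3)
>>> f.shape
(7, 11, 3, 3)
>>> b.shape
(7, 3)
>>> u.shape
(7, 3)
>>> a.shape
(3, 23, 11)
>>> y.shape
(11, 3, 3)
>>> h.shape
(7, 19, 3)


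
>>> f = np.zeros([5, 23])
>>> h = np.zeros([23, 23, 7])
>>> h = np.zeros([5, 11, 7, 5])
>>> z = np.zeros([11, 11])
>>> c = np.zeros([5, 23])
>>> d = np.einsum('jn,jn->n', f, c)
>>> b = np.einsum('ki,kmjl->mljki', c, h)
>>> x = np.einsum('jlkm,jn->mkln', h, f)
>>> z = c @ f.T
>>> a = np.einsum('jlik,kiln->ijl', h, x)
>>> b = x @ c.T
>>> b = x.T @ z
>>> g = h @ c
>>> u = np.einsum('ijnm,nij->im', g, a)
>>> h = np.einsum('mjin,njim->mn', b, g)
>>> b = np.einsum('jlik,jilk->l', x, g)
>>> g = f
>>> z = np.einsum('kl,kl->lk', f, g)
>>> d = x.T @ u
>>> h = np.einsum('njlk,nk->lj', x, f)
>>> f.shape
(5, 23)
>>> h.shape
(11, 7)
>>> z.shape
(23, 5)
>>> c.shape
(5, 23)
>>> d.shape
(23, 11, 7, 23)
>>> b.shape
(7,)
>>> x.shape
(5, 7, 11, 23)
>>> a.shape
(7, 5, 11)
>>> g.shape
(5, 23)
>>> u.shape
(5, 23)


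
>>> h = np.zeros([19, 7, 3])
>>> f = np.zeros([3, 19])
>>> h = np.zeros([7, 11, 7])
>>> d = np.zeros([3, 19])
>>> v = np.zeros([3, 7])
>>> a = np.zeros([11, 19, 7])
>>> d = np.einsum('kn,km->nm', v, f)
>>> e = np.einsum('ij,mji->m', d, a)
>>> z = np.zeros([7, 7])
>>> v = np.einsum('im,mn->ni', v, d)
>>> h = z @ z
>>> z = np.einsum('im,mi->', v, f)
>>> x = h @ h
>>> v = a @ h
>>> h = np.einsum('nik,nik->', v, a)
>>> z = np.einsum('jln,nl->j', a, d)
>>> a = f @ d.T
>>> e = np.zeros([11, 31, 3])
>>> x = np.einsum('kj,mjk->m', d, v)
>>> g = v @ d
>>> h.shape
()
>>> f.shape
(3, 19)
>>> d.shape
(7, 19)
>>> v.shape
(11, 19, 7)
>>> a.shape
(3, 7)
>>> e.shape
(11, 31, 3)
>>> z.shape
(11,)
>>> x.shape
(11,)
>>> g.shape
(11, 19, 19)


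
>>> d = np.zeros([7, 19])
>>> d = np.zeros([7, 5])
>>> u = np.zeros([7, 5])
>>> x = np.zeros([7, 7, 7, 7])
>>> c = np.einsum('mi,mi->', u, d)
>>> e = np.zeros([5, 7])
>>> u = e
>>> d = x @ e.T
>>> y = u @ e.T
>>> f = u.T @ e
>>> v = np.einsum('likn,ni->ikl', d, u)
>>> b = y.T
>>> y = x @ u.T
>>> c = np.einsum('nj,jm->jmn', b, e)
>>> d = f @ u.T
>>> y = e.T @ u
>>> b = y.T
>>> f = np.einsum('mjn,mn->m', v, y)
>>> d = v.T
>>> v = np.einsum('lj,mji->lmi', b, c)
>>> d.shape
(7, 7, 7)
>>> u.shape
(5, 7)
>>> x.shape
(7, 7, 7, 7)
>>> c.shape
(5, 7, 5)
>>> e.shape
(5, 7)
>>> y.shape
(7, 7)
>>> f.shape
(7,)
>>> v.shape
(7, 5, 5)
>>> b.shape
(7, 7)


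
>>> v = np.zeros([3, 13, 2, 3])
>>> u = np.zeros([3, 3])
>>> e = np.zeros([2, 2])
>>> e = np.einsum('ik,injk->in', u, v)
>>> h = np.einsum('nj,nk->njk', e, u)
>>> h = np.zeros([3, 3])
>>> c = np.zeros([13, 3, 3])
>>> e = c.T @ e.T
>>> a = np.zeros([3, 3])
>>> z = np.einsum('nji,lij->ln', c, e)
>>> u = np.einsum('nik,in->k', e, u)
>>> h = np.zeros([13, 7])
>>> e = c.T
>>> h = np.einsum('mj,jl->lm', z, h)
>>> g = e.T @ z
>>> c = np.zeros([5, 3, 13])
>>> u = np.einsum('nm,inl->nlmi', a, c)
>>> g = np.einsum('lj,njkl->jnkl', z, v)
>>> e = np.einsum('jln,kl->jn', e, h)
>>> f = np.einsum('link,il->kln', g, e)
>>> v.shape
(3, 13, 2, 3)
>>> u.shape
(3, 13, 3, 5)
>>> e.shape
(3, 13)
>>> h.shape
(7, 3)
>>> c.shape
(5, 3, 13)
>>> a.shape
(3, 3)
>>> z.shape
(3, 13)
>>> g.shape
(13, 3, 2, 3)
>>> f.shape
(3, 13, 2)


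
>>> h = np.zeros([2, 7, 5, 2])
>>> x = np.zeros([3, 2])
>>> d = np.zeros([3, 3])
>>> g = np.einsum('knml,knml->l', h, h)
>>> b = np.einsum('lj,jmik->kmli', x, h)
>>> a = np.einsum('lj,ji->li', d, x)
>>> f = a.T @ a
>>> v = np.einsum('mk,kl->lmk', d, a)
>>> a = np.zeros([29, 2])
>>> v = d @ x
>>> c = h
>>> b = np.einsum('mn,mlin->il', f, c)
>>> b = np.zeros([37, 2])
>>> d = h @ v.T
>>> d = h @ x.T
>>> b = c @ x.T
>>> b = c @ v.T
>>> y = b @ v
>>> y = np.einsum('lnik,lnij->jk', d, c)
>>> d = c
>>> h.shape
(2, 7, 5, 2)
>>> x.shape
(3, 2)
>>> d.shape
(2, 7, 5, 2)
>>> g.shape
(2,)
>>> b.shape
(2, 7, 5, 3)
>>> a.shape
(29, 2)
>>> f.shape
(2, 2)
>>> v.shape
(3, 2)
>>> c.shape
(2, 7, 5, 2)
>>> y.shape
(2, 3)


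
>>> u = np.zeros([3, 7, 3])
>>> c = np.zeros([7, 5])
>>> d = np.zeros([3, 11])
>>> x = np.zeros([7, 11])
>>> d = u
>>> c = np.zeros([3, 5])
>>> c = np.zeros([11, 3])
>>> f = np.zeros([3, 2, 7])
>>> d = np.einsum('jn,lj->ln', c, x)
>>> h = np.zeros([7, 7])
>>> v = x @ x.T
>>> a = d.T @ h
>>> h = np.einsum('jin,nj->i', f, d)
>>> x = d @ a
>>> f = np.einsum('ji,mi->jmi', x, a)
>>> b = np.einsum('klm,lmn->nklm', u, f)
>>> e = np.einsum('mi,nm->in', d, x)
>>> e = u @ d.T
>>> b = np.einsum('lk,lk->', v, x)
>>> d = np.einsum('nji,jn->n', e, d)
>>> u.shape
(3, 7, 3)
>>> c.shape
(11, 3)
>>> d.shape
(3,)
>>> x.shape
(7, 7)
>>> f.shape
(7, 3, 7)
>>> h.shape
(2,)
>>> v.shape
(7, 7)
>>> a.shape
(3, 7)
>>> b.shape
()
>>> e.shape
(3, 7, 7)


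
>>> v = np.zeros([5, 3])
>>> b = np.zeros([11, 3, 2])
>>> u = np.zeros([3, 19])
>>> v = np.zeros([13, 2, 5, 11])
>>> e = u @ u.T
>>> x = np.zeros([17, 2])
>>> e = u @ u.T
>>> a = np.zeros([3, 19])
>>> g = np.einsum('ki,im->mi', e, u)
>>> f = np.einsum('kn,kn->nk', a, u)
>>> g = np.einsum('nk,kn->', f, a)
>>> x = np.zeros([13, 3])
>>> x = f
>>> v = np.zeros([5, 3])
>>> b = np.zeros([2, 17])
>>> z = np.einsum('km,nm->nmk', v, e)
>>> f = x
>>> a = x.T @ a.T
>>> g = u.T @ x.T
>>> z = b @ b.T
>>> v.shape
(5, 3)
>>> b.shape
(2, 17)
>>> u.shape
(3, 19)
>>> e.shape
(3, 3)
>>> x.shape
(19, 3)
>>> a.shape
(3, 3)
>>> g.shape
(19, 19)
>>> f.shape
(19, 3)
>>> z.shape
(2, 2)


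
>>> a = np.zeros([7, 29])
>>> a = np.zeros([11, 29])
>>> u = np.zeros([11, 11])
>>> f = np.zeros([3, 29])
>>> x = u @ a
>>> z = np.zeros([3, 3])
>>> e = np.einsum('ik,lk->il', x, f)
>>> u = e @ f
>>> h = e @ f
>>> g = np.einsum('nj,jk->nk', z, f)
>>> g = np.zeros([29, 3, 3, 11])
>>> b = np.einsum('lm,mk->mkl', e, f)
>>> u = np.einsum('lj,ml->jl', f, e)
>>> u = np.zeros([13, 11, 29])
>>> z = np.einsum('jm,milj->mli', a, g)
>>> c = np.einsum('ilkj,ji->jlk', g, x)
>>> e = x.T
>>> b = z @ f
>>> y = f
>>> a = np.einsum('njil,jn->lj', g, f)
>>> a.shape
(11, 3)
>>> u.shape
(13, 11, 29)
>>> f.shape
(3, 29)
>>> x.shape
(11, 29)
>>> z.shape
(29, 3, 3)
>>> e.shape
(29, 11)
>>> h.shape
(11, 29)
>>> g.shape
(29, 3, 3, 11)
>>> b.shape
(29, 3, 29)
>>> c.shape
(11, 3, 3)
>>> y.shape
(3, 29)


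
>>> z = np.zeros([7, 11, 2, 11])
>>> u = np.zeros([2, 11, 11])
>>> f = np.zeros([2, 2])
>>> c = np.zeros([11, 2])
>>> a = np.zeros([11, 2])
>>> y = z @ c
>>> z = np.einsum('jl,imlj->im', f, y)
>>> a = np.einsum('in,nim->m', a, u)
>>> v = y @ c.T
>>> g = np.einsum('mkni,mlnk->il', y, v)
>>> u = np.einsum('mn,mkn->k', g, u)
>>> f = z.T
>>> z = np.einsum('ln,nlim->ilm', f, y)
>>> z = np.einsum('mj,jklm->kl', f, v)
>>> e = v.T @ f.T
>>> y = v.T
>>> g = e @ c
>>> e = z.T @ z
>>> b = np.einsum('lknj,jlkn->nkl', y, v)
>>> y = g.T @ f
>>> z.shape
(11, 2)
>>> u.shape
(11,)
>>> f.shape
(11, 7)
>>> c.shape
(11, 2)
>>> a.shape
(11,)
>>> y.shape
(2, 11, 2, 7)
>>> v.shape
(7, 11, 2, 11)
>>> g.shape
(11, 2, 11, 2)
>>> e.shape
(2, 2)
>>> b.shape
(11, 2, 11)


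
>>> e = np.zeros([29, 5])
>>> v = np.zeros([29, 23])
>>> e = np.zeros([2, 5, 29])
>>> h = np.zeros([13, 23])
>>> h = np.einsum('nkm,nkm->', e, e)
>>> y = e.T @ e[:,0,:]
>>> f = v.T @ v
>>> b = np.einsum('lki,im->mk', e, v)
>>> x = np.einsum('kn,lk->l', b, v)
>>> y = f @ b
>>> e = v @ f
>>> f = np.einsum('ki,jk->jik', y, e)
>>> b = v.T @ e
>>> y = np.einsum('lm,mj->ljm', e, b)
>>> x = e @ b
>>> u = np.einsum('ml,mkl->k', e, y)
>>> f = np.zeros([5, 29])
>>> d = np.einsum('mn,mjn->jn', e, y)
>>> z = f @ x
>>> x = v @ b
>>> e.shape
(29, 23)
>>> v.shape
(29, 23)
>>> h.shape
()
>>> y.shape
(29, 23, 23)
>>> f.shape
(5, 29)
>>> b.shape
(23, 23)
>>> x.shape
(29, 23)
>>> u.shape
(23,)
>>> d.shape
(23, 23)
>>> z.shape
(5, 23)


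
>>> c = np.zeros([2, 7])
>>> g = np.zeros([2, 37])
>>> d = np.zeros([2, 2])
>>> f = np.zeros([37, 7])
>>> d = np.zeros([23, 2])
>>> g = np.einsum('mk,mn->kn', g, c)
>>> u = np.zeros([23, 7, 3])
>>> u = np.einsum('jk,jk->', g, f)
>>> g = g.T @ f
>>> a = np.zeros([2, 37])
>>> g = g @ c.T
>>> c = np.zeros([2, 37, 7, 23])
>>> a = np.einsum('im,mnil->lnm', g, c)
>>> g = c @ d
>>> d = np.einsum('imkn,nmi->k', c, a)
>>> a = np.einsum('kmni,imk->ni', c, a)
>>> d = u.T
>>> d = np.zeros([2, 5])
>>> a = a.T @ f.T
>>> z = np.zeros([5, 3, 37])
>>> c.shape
(2, 37, 7, 23)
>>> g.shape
(2, 37, 7, 2)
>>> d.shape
(2, 5)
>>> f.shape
(37, 7)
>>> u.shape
()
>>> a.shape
(23, 37)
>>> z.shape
(5, 3, 37)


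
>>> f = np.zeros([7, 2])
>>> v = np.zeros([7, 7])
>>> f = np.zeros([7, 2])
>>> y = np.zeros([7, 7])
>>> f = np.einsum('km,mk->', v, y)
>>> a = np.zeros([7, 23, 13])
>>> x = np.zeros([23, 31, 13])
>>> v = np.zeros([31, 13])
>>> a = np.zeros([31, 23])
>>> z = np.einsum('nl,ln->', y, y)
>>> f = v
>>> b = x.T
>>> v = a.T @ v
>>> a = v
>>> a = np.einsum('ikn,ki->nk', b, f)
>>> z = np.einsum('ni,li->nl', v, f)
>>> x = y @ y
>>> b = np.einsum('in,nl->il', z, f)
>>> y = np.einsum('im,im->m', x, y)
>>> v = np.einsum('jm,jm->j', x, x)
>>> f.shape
(31, 13)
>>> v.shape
(7,)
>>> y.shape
(7,)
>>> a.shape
(23, 31)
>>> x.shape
(7, 7)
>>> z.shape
(23, 31)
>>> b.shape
(23, 13)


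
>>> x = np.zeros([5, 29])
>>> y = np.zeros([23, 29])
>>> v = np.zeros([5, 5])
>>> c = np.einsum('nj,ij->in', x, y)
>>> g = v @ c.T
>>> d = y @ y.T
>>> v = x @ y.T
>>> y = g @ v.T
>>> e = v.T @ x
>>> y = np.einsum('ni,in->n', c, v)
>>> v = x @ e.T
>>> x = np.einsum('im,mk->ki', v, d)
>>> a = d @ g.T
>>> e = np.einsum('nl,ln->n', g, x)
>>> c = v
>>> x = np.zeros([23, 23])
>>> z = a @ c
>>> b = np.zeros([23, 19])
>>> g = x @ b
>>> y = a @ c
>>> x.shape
(23, 23)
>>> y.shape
(23, 23)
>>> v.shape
(5, 23)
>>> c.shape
(5, 23)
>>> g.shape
(23, 19)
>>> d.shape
(23, 23)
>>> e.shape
(5,)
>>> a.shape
(23, 5)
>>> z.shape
(23, 23)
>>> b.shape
(23, 19)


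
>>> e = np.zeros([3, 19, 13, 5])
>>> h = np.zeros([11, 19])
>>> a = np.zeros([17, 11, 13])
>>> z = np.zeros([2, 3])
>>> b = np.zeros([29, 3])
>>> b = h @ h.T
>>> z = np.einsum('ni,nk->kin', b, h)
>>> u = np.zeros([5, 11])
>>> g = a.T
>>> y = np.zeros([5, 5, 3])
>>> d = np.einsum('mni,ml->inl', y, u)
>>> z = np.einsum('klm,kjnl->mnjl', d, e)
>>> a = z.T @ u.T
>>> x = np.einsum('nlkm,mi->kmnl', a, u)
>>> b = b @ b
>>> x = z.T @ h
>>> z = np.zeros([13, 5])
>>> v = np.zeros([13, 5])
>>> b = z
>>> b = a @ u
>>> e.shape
(3, 19, 13, 5)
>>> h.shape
(11, 19)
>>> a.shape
(5, 19, 13, 5)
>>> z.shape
(13, 5)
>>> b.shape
(5, 19, 13, 11)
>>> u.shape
(5, 11)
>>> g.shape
(13, 11, 17)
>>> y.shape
(5, 5, 3)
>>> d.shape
(3, 5, 11)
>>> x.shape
(5, 19, 13, 19)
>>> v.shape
(13, 5)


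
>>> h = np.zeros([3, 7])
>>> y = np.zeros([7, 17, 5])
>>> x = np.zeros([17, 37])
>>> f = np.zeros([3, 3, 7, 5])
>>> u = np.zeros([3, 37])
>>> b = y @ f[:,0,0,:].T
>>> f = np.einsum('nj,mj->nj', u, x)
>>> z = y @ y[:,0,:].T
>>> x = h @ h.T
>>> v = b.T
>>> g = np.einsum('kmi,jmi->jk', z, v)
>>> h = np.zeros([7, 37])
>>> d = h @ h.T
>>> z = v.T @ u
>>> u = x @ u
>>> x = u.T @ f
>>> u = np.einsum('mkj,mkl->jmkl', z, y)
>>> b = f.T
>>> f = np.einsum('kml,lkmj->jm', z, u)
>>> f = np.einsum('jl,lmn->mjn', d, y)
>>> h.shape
(7, 37)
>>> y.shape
(7, 17, 5)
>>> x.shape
(37, 37)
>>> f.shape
(17, 7, 5)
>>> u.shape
(37, 7, 17, 5)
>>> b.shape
(37, 3)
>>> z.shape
(7, 17, 37)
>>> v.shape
(3, 17, 7)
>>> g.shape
(3, 7)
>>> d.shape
(7, 7)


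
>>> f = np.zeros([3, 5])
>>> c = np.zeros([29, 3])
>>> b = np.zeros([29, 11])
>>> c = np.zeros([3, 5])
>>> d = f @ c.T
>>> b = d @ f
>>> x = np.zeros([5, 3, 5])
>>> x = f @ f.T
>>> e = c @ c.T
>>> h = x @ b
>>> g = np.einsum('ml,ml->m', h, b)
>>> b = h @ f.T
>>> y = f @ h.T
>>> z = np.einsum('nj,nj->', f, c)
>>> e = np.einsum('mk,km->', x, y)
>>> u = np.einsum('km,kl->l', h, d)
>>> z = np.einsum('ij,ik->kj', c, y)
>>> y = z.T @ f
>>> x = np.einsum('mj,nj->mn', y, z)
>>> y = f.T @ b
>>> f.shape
(3, 5)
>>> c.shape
(3, 5)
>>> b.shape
(3, 3)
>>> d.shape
(3, 3)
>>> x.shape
(5, 3)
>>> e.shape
()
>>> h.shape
(3, 5)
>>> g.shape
(3,)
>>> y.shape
(5, 3)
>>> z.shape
(3, 5)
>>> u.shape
(3,)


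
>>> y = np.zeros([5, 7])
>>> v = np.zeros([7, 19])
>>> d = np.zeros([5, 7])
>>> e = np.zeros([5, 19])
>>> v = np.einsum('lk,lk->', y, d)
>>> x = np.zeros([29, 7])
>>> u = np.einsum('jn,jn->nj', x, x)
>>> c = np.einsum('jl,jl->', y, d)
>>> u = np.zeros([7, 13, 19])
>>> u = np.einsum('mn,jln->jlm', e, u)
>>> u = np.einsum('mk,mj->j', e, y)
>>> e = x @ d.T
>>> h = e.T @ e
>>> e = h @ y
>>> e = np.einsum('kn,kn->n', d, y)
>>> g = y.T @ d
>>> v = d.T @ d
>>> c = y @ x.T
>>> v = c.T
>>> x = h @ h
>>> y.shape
(5, 7)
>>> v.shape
(29, 5)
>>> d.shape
(5, 7)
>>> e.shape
(7,)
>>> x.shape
(5, 5)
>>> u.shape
(7,)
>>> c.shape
(5, 29)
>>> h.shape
(5, 5)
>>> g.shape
(7, 7)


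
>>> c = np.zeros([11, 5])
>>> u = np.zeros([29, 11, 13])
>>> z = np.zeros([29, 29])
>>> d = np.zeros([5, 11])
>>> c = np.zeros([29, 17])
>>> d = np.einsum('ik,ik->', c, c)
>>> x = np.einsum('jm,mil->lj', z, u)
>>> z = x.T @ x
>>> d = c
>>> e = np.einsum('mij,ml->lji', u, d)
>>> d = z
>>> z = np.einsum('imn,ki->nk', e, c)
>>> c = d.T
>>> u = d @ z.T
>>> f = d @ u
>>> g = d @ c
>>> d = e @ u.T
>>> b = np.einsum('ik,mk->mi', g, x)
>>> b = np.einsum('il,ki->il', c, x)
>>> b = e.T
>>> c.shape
(29, 29)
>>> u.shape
(29, 11)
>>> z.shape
(11, 29)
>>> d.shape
(17, 13, 29)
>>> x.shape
(13, 29)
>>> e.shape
(17, 13, 11)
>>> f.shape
(29, 11)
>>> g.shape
(29, 29)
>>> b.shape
(11, 13, 17)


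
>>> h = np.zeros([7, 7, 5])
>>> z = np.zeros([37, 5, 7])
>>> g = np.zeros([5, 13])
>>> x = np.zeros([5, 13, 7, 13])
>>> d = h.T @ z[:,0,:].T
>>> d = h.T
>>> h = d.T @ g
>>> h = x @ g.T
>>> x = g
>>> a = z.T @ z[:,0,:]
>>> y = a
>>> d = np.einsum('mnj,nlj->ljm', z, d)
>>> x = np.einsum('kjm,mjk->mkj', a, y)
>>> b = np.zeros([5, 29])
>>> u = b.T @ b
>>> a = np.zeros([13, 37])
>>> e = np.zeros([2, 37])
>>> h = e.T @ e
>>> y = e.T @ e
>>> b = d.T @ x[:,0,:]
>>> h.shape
(37, 37)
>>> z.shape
(37, 5, 7)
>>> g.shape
(5, 13)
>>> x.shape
(7, 7, 5)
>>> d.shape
(7, 7, 37)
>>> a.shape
(13, 37)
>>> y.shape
(37, 37)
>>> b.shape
(37, 7, 5)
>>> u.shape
(29, 29)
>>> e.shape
(2, 37)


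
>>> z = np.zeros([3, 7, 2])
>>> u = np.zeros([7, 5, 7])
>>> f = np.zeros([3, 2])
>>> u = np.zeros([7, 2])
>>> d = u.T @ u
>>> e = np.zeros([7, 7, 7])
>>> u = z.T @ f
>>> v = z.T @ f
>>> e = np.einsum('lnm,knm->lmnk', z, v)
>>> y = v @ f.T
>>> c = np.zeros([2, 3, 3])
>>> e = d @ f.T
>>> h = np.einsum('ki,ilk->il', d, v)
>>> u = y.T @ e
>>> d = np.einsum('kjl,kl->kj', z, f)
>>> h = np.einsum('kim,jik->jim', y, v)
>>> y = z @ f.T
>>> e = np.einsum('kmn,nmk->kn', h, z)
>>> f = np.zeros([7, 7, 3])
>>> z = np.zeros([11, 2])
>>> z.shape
(11, 2)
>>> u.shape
(3, 7, 3)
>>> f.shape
(7, 7, 3)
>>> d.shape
(3, 7)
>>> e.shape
(2, 3)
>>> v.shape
(2, 7, 2)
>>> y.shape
(3, 7, 3)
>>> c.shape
(2, 3, 3)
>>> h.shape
(2, 7, 3)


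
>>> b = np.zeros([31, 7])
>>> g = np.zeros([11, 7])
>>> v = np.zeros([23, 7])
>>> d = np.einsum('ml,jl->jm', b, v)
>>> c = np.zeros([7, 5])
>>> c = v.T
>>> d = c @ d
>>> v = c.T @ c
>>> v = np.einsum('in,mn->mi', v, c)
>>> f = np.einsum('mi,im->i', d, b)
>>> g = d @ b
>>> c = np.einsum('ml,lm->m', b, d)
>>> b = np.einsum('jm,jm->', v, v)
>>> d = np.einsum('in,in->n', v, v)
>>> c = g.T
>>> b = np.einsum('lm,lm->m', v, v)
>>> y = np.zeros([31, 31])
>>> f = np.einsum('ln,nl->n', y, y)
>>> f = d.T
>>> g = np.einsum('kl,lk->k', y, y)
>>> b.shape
(23,)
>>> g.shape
(31,)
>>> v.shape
(7, 23)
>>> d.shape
(23,)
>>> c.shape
(7, 7)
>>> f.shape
(23,)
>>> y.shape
(31, 31)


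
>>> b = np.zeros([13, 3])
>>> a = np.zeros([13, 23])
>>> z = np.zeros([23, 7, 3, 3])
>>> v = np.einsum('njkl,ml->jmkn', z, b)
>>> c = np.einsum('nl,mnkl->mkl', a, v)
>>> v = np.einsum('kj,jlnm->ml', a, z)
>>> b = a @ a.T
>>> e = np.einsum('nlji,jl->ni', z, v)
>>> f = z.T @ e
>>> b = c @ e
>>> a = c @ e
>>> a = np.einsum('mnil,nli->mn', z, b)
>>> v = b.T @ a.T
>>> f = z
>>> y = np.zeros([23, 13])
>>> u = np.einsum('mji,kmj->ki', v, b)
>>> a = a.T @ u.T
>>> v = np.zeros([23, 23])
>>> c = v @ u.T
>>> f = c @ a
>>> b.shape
(7, 3, 3)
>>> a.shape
(7, 7)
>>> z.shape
(23, 7, 3, 3)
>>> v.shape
(23, 23)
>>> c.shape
(23, 7)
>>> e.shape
(23, 3)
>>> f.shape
(23, 7)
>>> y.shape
(23, 13)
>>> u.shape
(7, 23)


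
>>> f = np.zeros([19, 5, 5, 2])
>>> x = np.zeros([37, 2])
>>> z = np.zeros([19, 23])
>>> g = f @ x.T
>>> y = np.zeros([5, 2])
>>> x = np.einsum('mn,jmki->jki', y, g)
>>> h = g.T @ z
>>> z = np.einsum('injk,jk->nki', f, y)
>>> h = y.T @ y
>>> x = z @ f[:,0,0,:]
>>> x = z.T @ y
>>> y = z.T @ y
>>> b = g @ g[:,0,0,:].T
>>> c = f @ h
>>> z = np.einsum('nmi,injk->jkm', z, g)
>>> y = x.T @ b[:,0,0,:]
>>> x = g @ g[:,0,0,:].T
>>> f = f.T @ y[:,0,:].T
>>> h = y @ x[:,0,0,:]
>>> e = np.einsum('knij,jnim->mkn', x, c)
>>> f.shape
(2, 5, 5, 2)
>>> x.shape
(19, 5, 5, 19)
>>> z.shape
(5, 37, 2)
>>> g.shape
(19, 5, 5, 37)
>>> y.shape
(2, 2, 19)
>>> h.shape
(2, 2, 19)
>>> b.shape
(19, 5, 5, 19)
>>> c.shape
(19, 5, 5, 2)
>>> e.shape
(2, 19, 5)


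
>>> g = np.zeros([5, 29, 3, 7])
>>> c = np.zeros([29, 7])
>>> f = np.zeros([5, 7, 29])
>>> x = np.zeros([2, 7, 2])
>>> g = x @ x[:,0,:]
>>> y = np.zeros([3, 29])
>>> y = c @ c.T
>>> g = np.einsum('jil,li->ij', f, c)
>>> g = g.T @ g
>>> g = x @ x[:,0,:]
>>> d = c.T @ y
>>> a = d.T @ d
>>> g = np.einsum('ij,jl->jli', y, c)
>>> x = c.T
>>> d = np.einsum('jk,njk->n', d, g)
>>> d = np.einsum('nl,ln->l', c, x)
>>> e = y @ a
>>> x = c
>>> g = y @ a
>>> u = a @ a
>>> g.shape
(29, 29)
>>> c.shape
(29, 7)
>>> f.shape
(5, 7, 29)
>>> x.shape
(29, 7)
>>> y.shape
(29, 29)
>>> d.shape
(7,)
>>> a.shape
(29, 29)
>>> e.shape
(29, 29)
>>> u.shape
(29, 29)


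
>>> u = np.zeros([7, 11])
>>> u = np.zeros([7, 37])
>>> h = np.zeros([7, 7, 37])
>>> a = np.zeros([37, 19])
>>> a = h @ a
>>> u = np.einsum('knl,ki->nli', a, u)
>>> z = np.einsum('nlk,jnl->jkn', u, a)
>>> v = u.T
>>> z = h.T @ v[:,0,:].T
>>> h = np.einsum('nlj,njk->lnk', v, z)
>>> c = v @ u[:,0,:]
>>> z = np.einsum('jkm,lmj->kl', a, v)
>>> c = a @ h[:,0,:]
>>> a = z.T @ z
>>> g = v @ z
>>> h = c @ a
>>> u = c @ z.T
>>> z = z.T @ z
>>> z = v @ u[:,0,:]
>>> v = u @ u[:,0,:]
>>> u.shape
(7, 7, 7)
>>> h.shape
(7, 7, 37)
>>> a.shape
(37, 37)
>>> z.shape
(37, 19, 7)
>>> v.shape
(7, 7, 7)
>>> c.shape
(7, 7, 37)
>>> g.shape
(37, 19, 37)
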